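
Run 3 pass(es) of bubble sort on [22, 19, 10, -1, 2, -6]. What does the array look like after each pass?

After pass 1: [19, 10, -1, 2, -6, 22] (5 swaps)
After pass 2: [10, -1, 2, -6, 19, 22] (4 swaps)
After pass 3: [-1, 2, -6, 10, 19, 22] (3 swaps)
Total swaps: 12


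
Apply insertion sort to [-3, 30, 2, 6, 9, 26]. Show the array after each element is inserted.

First element -3 is already 'sorted'
Insert 30: shifted 0 elements -> [-3, 30, 2, 6, 9, 26]
Insert 2: shifted 1 elements -> [-3, 2, 30, 6, 9, 26]
Insert 6: shifted 1 elements -> [-3, 2, 6, 30, 9, 26]
Insert 9: shifted 1 elements -> [-3, 2, 6, 9, 30, 26]
Insert 26: shifted 1 elements -> [-3, 2, 6, 9, 26, 30]


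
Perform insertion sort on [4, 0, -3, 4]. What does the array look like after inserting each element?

First element 4 is already 'sorted'
Insert 0: shifted 1 elements -> [0, 4, -3, 4]
Insert -3: shifted 2 elements -> [-3, 0, 4, 4]
Insert 4: shifted 0 elements -> [-3, 0, 4, 4]


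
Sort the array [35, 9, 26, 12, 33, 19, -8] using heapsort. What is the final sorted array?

Build heap: [35, 33, 26, 12, 9, 19, -8]
Extract 35: [33, 12, 26, -8, 9, 19, 35]
Extract 33: [26, 12, 19, -8, 9, 33, 35]
Extract 26: [19, 12, 9, -8, 26, 33, 35]
Extract 19: [12, -8, 9, 19, 26, 33, 35]
Extract 12: [9, -8, 12, 19, 26, 33, 35]
Extract 9: [-8, 9, 12, 19, 26, 33, 35]


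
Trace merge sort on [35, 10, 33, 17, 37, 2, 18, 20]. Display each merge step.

Divide and conquer:
  Merge [35] + [10] -> [10, 35]
  Merge [33] + [17] -> [17, 33]
  Merge [10, 35] + [17, 33] -> [10, 17, 33, 35]
  Merge [37] + [2] -> [2, 37]
  Merge [18] + [20] -> [18, 20]
  Merge [2, 37] + [18, 20] -> [2, 18, 20, 37]
  Merge [10, 17, 33, 35] + [2, 18, 20, 37] -> [2, 10, 17, 18, 20, 33, 35, 37]


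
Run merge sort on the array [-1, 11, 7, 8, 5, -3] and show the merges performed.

Divide and conquer:
  Merge [11] + [7] -> [7, 11]
  Merge [-1] + [7, 11] -> [-1, 7, 11]
  Merge [5] + [-3] -> [-3, 5]
  Merge [8] + [-3, 5] -> [-3, 5, 8]
  Merge [-1, 7, 11] + [-3, 5, 8] -> [-3, -1, 5, 7, 8, 11]


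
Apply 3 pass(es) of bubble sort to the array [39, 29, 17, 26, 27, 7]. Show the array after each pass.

After pass 1: [29, 17, 26, 27, 7, 39] (5 swaps)
After pass 2: [17, 26, 27, 7, 29, 39] (4 swaps)
After pass 3: [17, 26, 7, 27, 29, 39] (1 swaps)
Total swaps: 10


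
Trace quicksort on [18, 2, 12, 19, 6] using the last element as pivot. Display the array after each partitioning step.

Partition 1: pivot=6 at index 1 -> [2, 6, 12, 19, 18]
Partition 2: pivot=18 at index 3 -> [2, 6, 12, 18, 19]


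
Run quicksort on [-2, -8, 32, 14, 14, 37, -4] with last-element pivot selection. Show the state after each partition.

Partition 1: pivot=-4 at index 1 -> [-8, -4, 32, 14, 14, 37, -2]
Partition 2: pivot=-2 at index 2 -> [-8, -4, -2, 14, 14, 37, 32]
Partition 3: pivot=32 at index 5 -> [-8, -4, -2, 14, 14, 32, 37]
Partition 4: pivot=14 at index 4 -> [-8, -4, -2, 14, 14, 32, 37]


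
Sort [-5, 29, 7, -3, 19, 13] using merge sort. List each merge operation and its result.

Divide and conquer:
  Merge [29] + [7] -> [7, 29]
  Merge [-5] + [7, 29] -> [-5, 7, 29]
  Merge [19] + [13] -> [13, 19]
  Merge [-3] + [13, 19] -> [-3, 13, 19]
  Merge [-5, 7, 29] + [-3, 13, 19] -> [-5, -3, 7, 13, 19, 29]


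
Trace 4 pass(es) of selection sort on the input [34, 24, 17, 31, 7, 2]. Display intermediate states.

Pass 1: Select minimum 2 at index 5, swap -> [2, 24, 17, 31, 7, 34]
Pass 2: Select minimum 7 at index 4, swap -> [2, 7, 17, 31, 24, 34]
Pass 3: Select minimum 17 at index 2, swap -> [2, 7, 17, 31, 24, 34]
Pass 4: Select minimum 24 at index 4, swap -> [2, 7, 17, 24, 31, 34]


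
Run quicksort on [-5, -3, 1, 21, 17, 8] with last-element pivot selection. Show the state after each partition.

Partition 1: pivot=8 at index 3 -> [-5, -3, 1, 8, 17, 21]
Partition 2: pivot=1 at index 2 -> [-5, -3, 1, 8, 17, 21]
Partition 3: pivot=-3 at index 1 -> [-5, -3, 1, 8, 17, 21]
Partition 4: pivot=21 at index 5 -> [-5, -3, 1, 8, 17, 21]


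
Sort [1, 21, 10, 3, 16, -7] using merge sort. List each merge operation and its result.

Divide and conquer:
  Merge [21] + [10] -> [10, 21]
  Merge [1] + [10, 21] -> [1, 10, 21]
  Merge [16] + [-7] -> [-7, 16]
  Merge [3] + [-7, 16] -> [-7, 3, 16]
  Merge [1, 10, 21] + [-7, 3, 16] -> [-7, 1, 3, 10, 16, 21]


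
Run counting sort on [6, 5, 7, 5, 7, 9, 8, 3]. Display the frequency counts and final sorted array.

Count array: [0, 0, 0, 1, 0, 2, 1, 2, 1, 1]
(count[i] = number of elements equal to i)
Cumulative count: [0, 0, 0, 1, 1, 3, 4, 6, 7, 8]
Sorted: [3, 5, 5, 6, 7, 7, 8, 9]


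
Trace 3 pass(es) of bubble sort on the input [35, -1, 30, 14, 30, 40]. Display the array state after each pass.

After pass 1: [-1, 30, 14, 30, 35, 40] (4 swaps)
After pass 2: [-1, 14, 30, 30, 35, 40] (1 swaps)
After pass 3: [-1, 14, 30, 30, 35, 40] (0 swaps)
Total swaps: 5


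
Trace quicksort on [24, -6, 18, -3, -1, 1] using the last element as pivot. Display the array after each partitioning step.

Partition 1: pivot=1 at index 3 -> [-6, -3, -1, 1, 18, 24]
Partition 2: pivot=-1 at index 2 -> [-6, -3, -1, 1, 18, 24]
Partition 3: pivot=-3 at index 1 -> [-6, -3, -1, 1, 18, 24]
Partition 4: pivot=24 at index 5 -> [-6, -3, -1, 1, 18, 24]


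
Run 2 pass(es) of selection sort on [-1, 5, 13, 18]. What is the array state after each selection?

Pass 1: Select minimum -1 at index 0, swap -> [-1, 5, 13, 18]
Pass 2: Select minimum 5 at index 1, swap -> [-1, 5, 13, 18]


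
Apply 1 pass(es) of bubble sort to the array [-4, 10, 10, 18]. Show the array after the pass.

After pass 1: [-4, 10, 10, 18] (0 swaps)
Total swaps: 0


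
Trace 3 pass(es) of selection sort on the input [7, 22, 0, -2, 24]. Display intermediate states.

Pass 1: Select minimum -2 at index 3, swap -> [-2, 22, 0, 7, 24]
Pass 2: Select minimum 0 at index 2, swap -> [-2, 0, 22, 7, 24]
Pass 3: Select minimum 7 at index 3, swap -> [-2, 0, 7, 22, 24]


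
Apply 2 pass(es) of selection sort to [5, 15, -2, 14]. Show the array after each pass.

Pass 1: Select minimum -2 at index 2, swap -> [-2, 15, 5, 14]
Pass 2: Select minimum 5 at index 2, swap -> [-2, 5, 15, 14]


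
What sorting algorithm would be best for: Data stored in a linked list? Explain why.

Best choice: Merge sort
Reason: Merge sort doesn't require random access; can be done in O(1) extra space for linked lists


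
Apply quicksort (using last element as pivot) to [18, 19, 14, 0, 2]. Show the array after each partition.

Partition 1: pivot=2 at index 1 -> [0, 2, 14, 18, 19]
Partition 2: pivot=19 at index 4 -> [0, 2, 14, 18, 19]
Partition 3: pivot=18 at index 3 -> [0, 2, 14, 18, 19]


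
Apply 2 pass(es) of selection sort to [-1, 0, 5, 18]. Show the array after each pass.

Pass 1: Select minimum -1 at index 0, swap -> [-1, 0, 5, 18]
Pass 2: Select minimum 0 at index 1, swap -> [-1, 0, 5, 18]


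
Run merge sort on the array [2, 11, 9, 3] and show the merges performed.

Divide and conquer:
  Merge [2] + [11] -> [2, 11]
  Merge [9] + [3] -> [3, 9]
  Merge [2, 11] + [3, 9] -> [2, 3, 9, 11]


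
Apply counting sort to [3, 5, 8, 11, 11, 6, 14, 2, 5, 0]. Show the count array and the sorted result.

Count array: [1, 0, 1, 1, 0, 2, 1, 0, 1, 0, 0, 2, 0, 0, 1]
(count[i] = number of elements equal to i)
Cumulative count: [1, 1, 2, 3, 3, 5, 6, 6, 7, 7, 7, 9, 9, 9, 10]
Sorted: [0, 2, 3, 5, 5, 6, 8, 11, 11, 14]


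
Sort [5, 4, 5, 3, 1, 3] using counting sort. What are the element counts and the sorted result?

Count array: [0, 1, 0, 2, 1, 2]
(count[i] = number of elements equal to i)
Cumulative count: [0, 1, 1, 3, 4, 6]
Sorted: [1, 3, 3, 4, 5, 5]


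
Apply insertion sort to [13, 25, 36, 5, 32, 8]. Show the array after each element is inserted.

First element 13 is already 'sorted'
Insert 25: shifted 0 elements -> [13, 25, 36, 5, 32, 8]
Insert 36: shifted 0 elements -> [13, 25, 36, 5, 32, 8]
Insert 5: shifted 3 elements -> [5, 13, 25, 36, 32, 8]
Insert 32: shifted 1 elements -> [5, 13, 25, 32, 36, 8]
Insert 8: shifted 4 elements -> [5, 8, 13, 25, 32, 36]


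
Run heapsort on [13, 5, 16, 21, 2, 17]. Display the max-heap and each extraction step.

Build heap: [21, 13, 17, 5, 2, 16]
Extract 21: [17, 13, 16, 5, 2, 21]
Extract 17: [16, 13, 2, 5, 17, 21]
Extract 16: [13, 5, 2, 16, 17, 21]
Extract 13: [5, 2, 13, 16, 17, 21]
Extract 5: [2, 5, 13, 16, 17, 21]


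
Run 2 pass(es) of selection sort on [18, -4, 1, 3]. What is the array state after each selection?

Pass 1: Select minimum -4 at index 1, swap -> [-4, 18, 1, 3]
Pass 2: Select minimum 1 at index 2, swap -> [-4, 1, 18, 3]


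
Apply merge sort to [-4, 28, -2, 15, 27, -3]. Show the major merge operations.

Divide and conquer:
  Merge [28] + [-2] -> [-2, 28]
  Merge [-4] + [-2, 28] -> [-4, -2, 28]
  Merge [27] + [-3] -> [-3, 27]
  Merge [15] + [-3, 27] -> [-3, 15, 27]
  Merge [-4, -2, 28] + [-3, 15, 27] -> [-4, -3, -2, 15, 27, 28]


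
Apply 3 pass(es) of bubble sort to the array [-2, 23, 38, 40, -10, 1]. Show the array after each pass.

After pass 1: [-2, 23, 38, -10, 1, 40] (2 swaps)
After pass 2: [-2, 23, -10, 1, 38, 40] (2 swaps)
After pass 3: [-2, -10, 1, 23, 38, 40] (2 swaps)
Total swaps: 6


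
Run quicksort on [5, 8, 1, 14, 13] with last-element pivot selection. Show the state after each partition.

Partition 1: pivot=13 at index 3 -> [5, 8, 1, 13, 14]
Partition 2: pivot=1 at index 0 -> [1, 8, 5, 13, 14]
Partition 3: pivot=5 at index 1 -> [1, 5, 8, 13, 14]


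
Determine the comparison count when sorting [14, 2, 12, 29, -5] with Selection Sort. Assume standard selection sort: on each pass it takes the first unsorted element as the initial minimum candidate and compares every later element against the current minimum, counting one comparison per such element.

Pass 1: scan indices 1..4 for the minimum = 4 comparison(s); min is -5, place at index 0 -> [-5, 2, 12, 29, 14]
Pass 2: scan indices 2..4 for the minimum = 3 comparison(s); min is 2, place at index 1 -> [-5, 2, 12, 29, 14]
Pass 3: scan indices 3..4 for the minimum = 2 comparison(s); min is 12, place at index 2 -> [-5, 2, 12, 29, 14]
Pass 4: scan indices 4..4 for the minimum = 1 comparison(s); min is 14, place at index 3 -> [-5, 2, 12, 14, 29]
Selection sort always scans the whole unsorted suffix, so the count is (n-1) + (n-2) + ... + 1 = n(n-1)/2 = 5*4/2 = 10 regardless of the input order.
Total comparisons: 4 + 3 + 2 + 1 = 10


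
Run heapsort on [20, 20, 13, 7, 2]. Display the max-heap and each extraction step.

Build heap: [20, 20, 13, 7, 2]
Extract 20: [20, 7, 13, 2, 20]
Extract 20: [13, 7, 2, 20, 20]
Extract 13: [7, 2, 13, 20, 20]
Extract 7: [2, 7, 13, 20, 20]


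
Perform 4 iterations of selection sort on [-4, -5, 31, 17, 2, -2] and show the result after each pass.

Pass 1: Select minimum -5 at index 1, swap -> [-5, -4, 31, 17, 2, -2]
Pass 2: Select minimum -4 at index 1, swap -> [-5, -4, 31, 17, 2, -2]
Pass 3: Select minimum -2 at index 5, swap -> [-5, -4, -2, 17, 2, 31]
Pass 4: Select minimum 2 at index 4, swap -> [-5, -4, -2, 2, 17, 31]


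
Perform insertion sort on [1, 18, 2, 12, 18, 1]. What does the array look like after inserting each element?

First element 1 is already 'sorted'
Insert 18: shifted 0 elements -> [1, 18, 2, 12, 18, 1]
Insert 2: shifted 1 elements -> [1, 2, 18, 12, 18, 1]
Insert 12: shifted 1 elements -> [1, 2, 12, 18, 18, 1]
Insert 18: shifted 0 elements -> [1, 2, 12, 18, 18, 1]
Insert 1: shifted 4 elements -> [1, 1, 2, 12, 18, 18]


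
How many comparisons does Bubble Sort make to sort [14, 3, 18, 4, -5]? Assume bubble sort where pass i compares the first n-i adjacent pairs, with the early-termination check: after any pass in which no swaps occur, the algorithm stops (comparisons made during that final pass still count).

Pass 1: compare adjacent pairs (0,1)..(3,4) = 4 comparison(s), 3 swap(s) -> [3, 14, 4, -5, 18]
Pass 2: compare adjacent pairs (0,1)..(2,3) = 3 comparison(s), 2 swap(s) -> [3, 4, -5, 14, 18]
Pass 3: compare adjacent pairs (0,1)..(1,2) = 2 comparison(s), 1 swap(s) -> [3, -5, 4, 14, 18]
Pass 4: compare adjacent pairs (0,1)..(0,1) = 1 comparison(s), 1 swap(s) -> [-5, 3, 4, 14, 18]
Every pass made at least one swap, so all n-1 passes run.
Total comparisons: 4 + 3 + 2 + 1 = 10


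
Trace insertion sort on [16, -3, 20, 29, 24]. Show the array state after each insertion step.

First element 16 is already 'sorted'
Insert -3: shifted 1 elements -> [-3, 16, 20, 29, 24]
Insert 20: shifted 0 elements -> [-3, 16, 20, 29, 24]
Insert 29: shifted 0 elements -> [-3, 16, 20, 29, 24]
Insert 24: shifted 1 elements -> [-3, 16, 20, 24, 29]


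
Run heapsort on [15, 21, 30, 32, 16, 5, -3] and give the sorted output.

Build heap: [32, 21, 30, 15, 16, 5, -3]
Extract 32: [30, 21, 5, 15, 16, -3, 32]
Extract 30: [21, 16, 5, 15, -3, 30, 32]
Extract 21: [16, 15, 5, -3, 21, 30, 32]
Extract 16: [15, -3, 5, 16, 21, 30, 32]
Extract 15: [5, -3, 15, 16, 21, 30, 32]
Extract 5: [-3, 5, 15, 16, 21, 30, 32]


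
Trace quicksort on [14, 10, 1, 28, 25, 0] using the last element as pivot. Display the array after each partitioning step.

Partition 1: pivot=0 at index 0 -> [0, 10, 1, 28, 25, 14]
Partition 2: pivot=14 at index 3 -> [0, 10, 1, 14, 25, 28]
Partition 3: pivot=1 at index 1 -> [0, 1, 10, 14, 25, 28]
Partition 4: pivot=28 at index 5 -> [0, 1, 10, 14, 25, 28]


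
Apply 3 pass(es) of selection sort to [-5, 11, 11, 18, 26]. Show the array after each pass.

Pass 1: Select minimum -5 at index 0, swap -> [-5, 11, 11, 18, 26]
Pass 2: Select minimum 11 at index 1, swap -> [-5, 11, 11, 18, 26]
Pass 3: Select minimum 11 at index 2, swap -> [-5, 11, 11, 18, 26]


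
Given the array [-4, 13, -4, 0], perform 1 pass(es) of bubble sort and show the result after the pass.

After pass 1: [-4, -4, 0, 13] (2 swaps)
Total swaps: 2


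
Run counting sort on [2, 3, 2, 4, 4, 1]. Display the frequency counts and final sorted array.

Count array: [0, 1, 2, 1, 2]
(count[i] = number of elements equal to i)
Cumulative count: [0, 1, 3, 4, 6]
Sorted: [1, 2, 2, 3, 4, 4]


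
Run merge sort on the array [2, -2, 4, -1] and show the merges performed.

Divide and conquer:
  Merge [2] + [-2] -> [-2, 2]
  Merge [4] + [-1] -> [-1, 4]
  Merge [-2, 2] + [-1, 4] -> [-2, -1, 2, 4]


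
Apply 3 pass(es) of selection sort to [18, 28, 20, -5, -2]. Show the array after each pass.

Pass 1: Select minimum -5 at index 3, swap -> [-5, 28, 20, 18, -2]
Pass 2: Select minimum -2 at index 4, swap -> [-5, -2, 20, 18, 28]
Pass 3: Select minimum 18 at index 3, swap -> [-5, -2, 18, 20, 28]


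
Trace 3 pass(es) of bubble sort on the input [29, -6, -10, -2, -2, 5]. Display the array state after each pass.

After pass 1: [-6, -10, -2, -2, 5, 29] (5 swaps)
After pass 2: [-10, -6, -2, -2, 5, 29] (1 swaps)
After pass 3: [-10, -6, -2, -2, 5, 29] (0 swaps)
Total swaps: 6


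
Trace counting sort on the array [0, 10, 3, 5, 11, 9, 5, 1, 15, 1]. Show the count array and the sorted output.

Count array: [1, 2, 0, 1, 0, 2, 0, 0, 0, 1, 1, 1, 0, 0, 0, 1]
(count[i] = number of elements equal to i)
Cumulative count: [1, 3, 3, 4, 4, 6, 6, 6, 6, 7, 8, 9, 9, 9, 9, 10]
Sorted: [0, 1, 1, 3, 5, 5, 9, 10, 11, 15]


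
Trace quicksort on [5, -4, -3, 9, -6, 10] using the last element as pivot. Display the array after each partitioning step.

Partition 1: pivot=10 at index 5 -> [5, -4, -3, 9, -6, 10]
Partition 2: pivot=-6 at index 0 -> [-6, -4, -3, 9, 5, 10]
Partition 3: pivot=5 at index 3 -> [-6, -4, -3, 5, 9, 10]
Partition 4: pivot=-3 at index 2 -> [-6, -4, -3, 5, 9, 10]


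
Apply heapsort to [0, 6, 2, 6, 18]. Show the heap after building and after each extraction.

Build heap: [18, 6, 2, 0, 6]
Extract 18: [6, 6, 2, 0, 18]
Extract 6: [6, 0, 2, 6, 18]
Extract 6: [2, 0, 6, 6, 18]
Extract 2: [0, 2, 6, 6, 18]


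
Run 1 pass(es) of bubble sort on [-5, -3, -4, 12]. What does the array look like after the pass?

After pass 1: [-5, -4, -3, 12] (1 swaps)
Total swaps: 1


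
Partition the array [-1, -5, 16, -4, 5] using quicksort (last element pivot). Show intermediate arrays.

Partition 1: pivot=5 at index 3 -> [-1, -5, -4, 5, 16]
Partition 2: pivot=-4 at index 1 -> [-5, -4, -1, 5, 16]


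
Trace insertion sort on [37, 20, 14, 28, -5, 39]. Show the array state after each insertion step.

First element 37 is already 'sorted'
Insert 20: shifted 1 elements -> [20, 37, 14, 28, -5, 39]
Insert 14: shifted 2 elements -> [14, 20, 37, 28, -5, 39]
Insert 28: shifted 1 elements -> [14, 20, 28, 37, -5, 39]
Insert -5: shifted 4 elements -> [-5, 14, 20, 28, 37, 39]
Insert 39: shifted 0 elements -> [-5, 14, 20, 28, 37, 39]


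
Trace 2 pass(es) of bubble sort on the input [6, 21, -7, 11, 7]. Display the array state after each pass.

After pass 1: [6, -7, 11, 7, 21] (3 swaps)
After pass 2: [-7, 6, 7, 11, 21] (2 swaps)
Total swaps: 5


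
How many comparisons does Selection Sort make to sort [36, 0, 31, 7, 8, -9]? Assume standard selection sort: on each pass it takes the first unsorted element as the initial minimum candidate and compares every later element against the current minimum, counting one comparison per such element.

Pass 1: scan indices 1..5 for the minimum = 5 comparison(s); min is -9, place at index 0 -> [-9, 0, 31, 7, 8, 36]
Pass 2: scan indices 2..5 for the minimum = 4 comparison(s); min is 0, place at index 1 -> [-9, 0, 31, 7, 8, 36]
Pass 3: scan indices 3..5 for the minimum = 3 comparison(s); min is 7, place at index 2 -> [-9, 0, 7, 31, 8, 36]
Pass 4: scan indices 4..5 for the minimum = 2 comparison(s); min is 8, place at index 3 -> [-9, 0, 7, 8, 31, 36]
Pass 5: scan indices 5..5 for the minimum = 1 comparison(s); min is 31, place at index 4 -> [-9, 0, 7, 8, 31, 36]
Selection sort always scans the whole unsorted suffix, so the count is (n-1) + (n-2) + ... + 1 = n(n-1)/2 = 6*5/2 = 15 regardless of the input order.
Total comparisons: 5 + 4 + 3 + 2 + 1 = 15


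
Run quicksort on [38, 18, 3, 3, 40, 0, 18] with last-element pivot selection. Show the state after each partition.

Partition 1: pivot=18 at index 4 -> [18, 3, 3, 0, 18, 38, 40]
Partition 2: pivot=0 at index 0 -> [0, 3, 3, 18, 18, 38, 40]
Partition 3: pivot=18 at index 3 -> [0, 3, 3, 18, 18, 38, 40]
Partition 4: pivot=3 at index 2 -> [0, 3, 3, 18, 18, 38, 40]
Partition 5: pivot=40 at index 6 -> [0, 3, 3, 18, 18, 38, 40]


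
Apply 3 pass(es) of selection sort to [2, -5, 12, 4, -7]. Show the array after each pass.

Pass 1: Select minimum -7 at index 4, swap -> [-7, -5, 12, 4, 2]
Pass 2: Select minimum -5 at index 1, swap -> [-7, -5, 12, 4, 2]
Pass 3: Select minimum 2 at index 4, swap -> [-7, -5, 2, 4, 12]


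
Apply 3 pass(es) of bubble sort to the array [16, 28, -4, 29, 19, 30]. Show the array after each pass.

After pass 1: [16, -4, 28, 19, 29, 30] (2 swaps)
After pass 2: [-4, 16, 19, 28, 29, 30] (2 swaps)
After pass 3: [-4, 16, 19, 28, 29, 30] (0 swaps)
Total swaps: 4


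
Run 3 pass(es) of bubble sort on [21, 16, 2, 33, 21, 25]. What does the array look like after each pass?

After pass 1: [16, 2, 21, 21, 25, 33] (4 swaps)
After pass 2: [2, 16, 21, 21, 25, 33] (1 swaps)
After pass 3: [2, 16, 21, 21, 25, 33] (0 swaps)
Total swaps: 5


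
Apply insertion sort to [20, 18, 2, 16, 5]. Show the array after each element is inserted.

First element 20 is already 'sorted'
Insert 18: shifted 1 elements -> [18, 20, 2, 16, 5]
Insert 2: shifted 2 elements -> [2, 18, 20, 16, 5]
Insert 16: shifted 2 elements -> [2, 16, 18, 20, 5]
Insert 5: shifted 3 elements -> [2, 5, 16, 18, 20]


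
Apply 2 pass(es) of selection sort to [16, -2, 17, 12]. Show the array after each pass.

Pass 1: Select minimum -2 at index 1, swap -> [-2, 16, 17, 12]
Pass 2: Select minimum 12 at index 3, swap -> [-2, 12, 17, 16]


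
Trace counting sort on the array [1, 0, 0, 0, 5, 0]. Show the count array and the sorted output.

Count array: [4, 1, 0, 0, 0, 1]
(count[i] = number of elements equal to i)
Cumulative count: [4, 5, 5, 5, 5, 6]
Sorted: [0, 0, 0, 0, 1, 5]


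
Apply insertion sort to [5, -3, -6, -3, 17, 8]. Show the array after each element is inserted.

First element 5 is already 'sorted'
Insert -3: shifted 1 elements -> [-3, 5, -6, -3, 17, 8]
Insert -6: shifted 2 elements -> [-6, -3, 5, -3, 17, 8]
Insert -3: shifted 1 elements -> [-6, -3, -3, 5, 17, 8]
Insert 17: shifted 0 elements -> [-6, -3, -3, 5, 17, 8]
Insert 8: shifted 1 elements -> [-6, -3, -3, 5, 8, 17]


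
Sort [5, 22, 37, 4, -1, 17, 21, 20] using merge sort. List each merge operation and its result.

Divide and conquer:
  Merge [5] + [22] -> [5, 22]
  Merge [37] + [4] -> [4, 37]
  Merge [5, 22] + [4, 37] -> [4, 5, 22, 37]
  Merge [-1] + [17] -> [-1, 17]
  Merge [21] + [20] -> [20, 21]
  Merge [-1, 17] + [20, 21] -> [-1, 17, 20, 21]
  Merge [4, 5, 22, 37] + [-1, 17, 20, 21] -> [-1, 4, 5, 17, 20, 21, 22, 37]


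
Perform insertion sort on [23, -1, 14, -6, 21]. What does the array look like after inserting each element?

First element 23 is already 'sorted'
Insert -1: shifted 1 elements -> [-1, 23, 14, -6, 21]
Insert 14: shifted 1 elements -> [-1, 14, 23, -6, 21]
Insert -6: shifted 3 elements -> [-6, -1, 14, 23, 21]
Insert 21: shifted 1 elements -> [-6, -1, 14, 21, 23]


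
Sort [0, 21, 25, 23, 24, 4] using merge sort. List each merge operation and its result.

Divide and conquer:
  Merge [21] + [25] -> [21, 25]
  Merge [0] + [21, 25] -> [0, 21, 25]
  Merge [24] + [4] -> [4, 24]
  Merge [23] + [4, 24] -> [4, 23, 24]
  Merge [0, 21, 25] + [4, 23, 24] -> [0, 4, 21, 23, 24, 25]


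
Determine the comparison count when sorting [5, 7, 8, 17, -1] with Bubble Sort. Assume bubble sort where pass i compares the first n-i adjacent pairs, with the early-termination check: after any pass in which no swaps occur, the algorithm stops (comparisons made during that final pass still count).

Pass 1: compare adjacent pairs (0,1)..(3,4) = 4 comparison(s), 1 swap(s) -> [5, 7, 8, -1, 17]
Pass 2: compare adjacent pairs (0,1)..(2,3) = 3 comparison(s), 1 swap(s) -> [5, 7, -1, 8, 17]
Pass 3: compare adjacent pairs (0,1)..(1,2) = 2 comparison(s), 1 swap(s) -> [5, -1, 7, 8, 17]
Pass 4: compare adjacent pairs (0,1)..(0,1) = 1 comparison(s), 1 swap(s) -> [-1, 5, 7, 8, 17]
Every pass made at least one swap, so all n-1 passes run.
Total comparisons: 4 + 3 + 2 + 1 = 10


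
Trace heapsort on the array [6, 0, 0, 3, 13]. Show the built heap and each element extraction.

Build heap: [13, 6, 0, 3, 0]
Extract 13: [6, 3, 0, 0, 13]
Extract 6: [3, 0, 0, 6, 13]
Extract 3: [0, 0, 3, 6, 13]
Extract 0: [0, 0, 3, 6, 13]


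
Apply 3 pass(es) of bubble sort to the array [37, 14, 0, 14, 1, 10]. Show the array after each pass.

After pass 1: [14, 0, 14, 1, 10, 37] (5 swaps)
After pass 2: [0, 14, 1, 10, 14, 37] (3 swaps)
After pass 3: [0, 1, 10, 14, 14, 37] (2 swaps)
Total swaps: 10


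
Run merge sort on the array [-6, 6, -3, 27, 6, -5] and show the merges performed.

Divide and conquer:
  Merge [6] + [-3] -> [-3, 6]
  Merge [-6] + [-3, 6] -> [-6, -3, 6]
  Merge [6] + [-5] -> [-5, 6]
  Merge [27] + [-5, 6] -> [-5, 6, 27]
  Merge [-6, -3, 6] + [-5, 6, 27] -> [-6, -5, -3, 6, 6, 27]


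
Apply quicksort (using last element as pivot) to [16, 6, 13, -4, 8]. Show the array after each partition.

Partition 1: pivot=8 at index 2 -> [6, -4, 8, 16, 13]
Partition 2: pivot=-4 at index 0 -> [-4, 6, 8, 16, 13]
Partition 3: pivot=13 at index 3 -> [-4, 6, 8, 13, 16]


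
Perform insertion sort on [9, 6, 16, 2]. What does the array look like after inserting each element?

First element 9 is already 'sorted'
Insert 6: shifted 1 elements -> [6, 9, 16, 2]
Insert 16: shifted 0 elements -> [6, 9, 16, 2]
Insert 2: shifted 3 elements -> [2, 6, 9, 16]


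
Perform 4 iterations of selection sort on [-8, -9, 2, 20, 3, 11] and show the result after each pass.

Pass 1: Select minimum -9 at index 1, swap -> [-9, -8, 2, 20, 3, 11]
Pass 2: Select minimum -8 at index 1, swap -> [-9, -8, 2, 20, 3, 11]
Pass 3: Select minimum 2 at index 2, swap -> [-9, -8, 2, 20, 3, 11]
Pass 4: Select minimum 3 at index 4, swap -> [-9, -8, 2, 3, 20, 11]


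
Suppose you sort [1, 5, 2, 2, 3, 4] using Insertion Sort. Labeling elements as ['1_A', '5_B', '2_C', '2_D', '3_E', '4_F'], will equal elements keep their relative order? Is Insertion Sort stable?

Trace Insertion Sort on the labeled array (the key is the number; the letter only tracks identity):
  Insert 5_B at index 1: [1_A, 5_B, 2_C, 2_D, 3_E, 4_F]
  Insert 2_C at index 1: [1_A, 2_C, 5_B, 2_D, 3_E, 4_F]
  Insert 2_D at index 2: [1_A, 2_C, 2_D, 5_B, 3_E, 4_F]
  Insert 3_E at index 3: [1_A, 2_C, 2_D, 3_E, 5_B, 4_F]
  Insert 4_F at index 4: [1_A, 2_C, 2_D, 3_E, 4_F, 5_B]
Final order: [1_A, 2_C, 2_D, 3_E, 4_F, 5_B]
Equal keys:
  value 2: originally 2_C, 2_D; after sorting 2_C, 2_D -> order preserved
All equal keys kept their original relative order. Insertion Sort is stable: elements are shifted only while they are strictly greater than the key, so a key is inserted after any equal elements already placed.
Answer: Stable


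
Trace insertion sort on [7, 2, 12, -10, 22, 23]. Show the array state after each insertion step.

First element 7 is already 'sorted'
Insert 2: shifted 1 elements -> [2, 7, 12, -10, 22, 23]
Insert 12: shifted 0 elements -> [2, 7, 12, -10, 22, 23]
Insert -10: shifted 3 elements -> [-10, 2, 7, 12, 22, 23]
Insert 22: shifted 0 elements -> [-10, 2, 7, 12, 22, 23]
Insert 23: shifted 0 elements -> [-10, 2, 7, 12, 22, 23]


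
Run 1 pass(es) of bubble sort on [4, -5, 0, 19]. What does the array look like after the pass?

After pass 1: [-5, 0, 4, 19] (2 swaps)
Total swaps: 2


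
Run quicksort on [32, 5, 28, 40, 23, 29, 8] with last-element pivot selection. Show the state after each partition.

Partition 1: pivot=8 at index 1 -> [5, 8, 28, 40, 23, 29, 32]
Partition 2: pivot=32 at index 5 -> [5, 8, 28, 23, 29, 32, 40]
Partition 3: pivot=29 at index 4 -> [5, 8, 28, 23, 29, 32, 40]
Partition 4: pivot=23 at index 2 -> [5, 8, 23, 28, 29, 32, 40]


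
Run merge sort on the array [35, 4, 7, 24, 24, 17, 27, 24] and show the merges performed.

Divide and conquer:
  Merge [35] + [4] -> [4, 35]
  Merge [7] + [24] -> [7, 24]
  Merge [4, 35] + [7, 24] -> [4, 7, 24, 35]
  Merge [24] + [17] -> [17, 24]
  Merge [27] + [24] -> [24, 27]
  Merge [17, 24] + [24, 27] -> [17, 24, 24, 27]
  Merge [4, 7, 24, 35] + [17, 24, 24, 27] -> [4, 7, 17, 24, 24, 24, 27, 35]


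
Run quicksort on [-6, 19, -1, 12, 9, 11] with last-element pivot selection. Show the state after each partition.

Partition 1: pivot=11 at index 3 -> [-6, -1, 9, 11, 19, 12]
Partition 2: pivot=9 at index 2 -> [-6, -1, 9, 11, 19, 12]
Partition 3: pivot=-1 at index 1 -> [-6, -1, 9, 11, 19, 12]
Partition 4: pivot=12 at index 4 -> [-6, -1, 9, 11, 12, 19]


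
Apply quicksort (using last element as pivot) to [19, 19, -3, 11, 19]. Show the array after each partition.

Partition 1: pivot=19 at index 4 -> [19, 19, -3, 11, 19]
Partition 2: pivot=11 at index 1 -> [-3, 11, 19, 19, 19]
Partition 3: pivot=19 at index 3 -> [-3, 11, 19, 19, 19]


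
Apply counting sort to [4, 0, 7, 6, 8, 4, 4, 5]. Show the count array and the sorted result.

Count array: [1, 0, 0, 0, 3, 1, 1, 1, 1]
(count[i] = number of elements equal to i)
Cumulative count: [1, 1, 1, 1, 4, 5, 6, 7, 8]
Sorted: [0, 4, 4, 4, 5, 6, 7, 8]


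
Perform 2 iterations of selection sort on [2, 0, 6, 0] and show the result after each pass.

Pass 1: Select minimum 0 at index 1, swap -> [0, 2, 6, 0]
Pass 2: Select minimum 0 at index 3, swap -> [0, 0, 6, 2]


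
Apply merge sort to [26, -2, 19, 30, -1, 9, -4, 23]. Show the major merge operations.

Divide and conquer:
  Merge [26] + [-2] -> [-2, 26]
  Merge [19] + [30] -> [19, 30]
  Merge [-2, 26] + [19, 30] -> [-2, 19, 26, 30]
  Merge [-1] + [9] -> [-1, 9]
  Merge [-4] + [23] -> [-4, 23]
  Merge [-1, 9] + [-4, 23] -> [-4, -1, 9, 23]
  Merge [-2, 19, 26, 30] + [-4, -1, 9, 23] -> [-4, -2, -1, 9, 19, 23, 26, 30]


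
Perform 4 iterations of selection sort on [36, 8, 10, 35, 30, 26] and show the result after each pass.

Pass 1: Select minimum 8 at index 1, swap -> [8, 36, 10, 35, 30, 26]
Pass 2: Select minimum 10 at index 2, swap -> [8, 10, 36, 35, 30, 26]
Pass 3: Select minimum 26 at index 5, swap -> [8, 10, 26, 35, 30, 36]
Pass 4: Select minimum 30 at index 4, swap -> [8, 10, 26, 30, 35, 36]


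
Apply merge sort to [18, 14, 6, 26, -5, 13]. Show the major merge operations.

Divide and conquer:
  Merge [14] + [6] -> [6, 14]
  Merge [18] + [6, 14] -> [6, 14, 18]
  Merge [-5] + [13] -> [-5, 13]
  Merge [26] + [-5, 13] -> [-5, 13, 26]
  Merge [6, 14, 18] + [-5, 13, 26] -> [-5, 6, 13, 14, 18, 26]


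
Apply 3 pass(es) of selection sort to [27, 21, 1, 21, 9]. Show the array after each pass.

Pass 1: Select minimum 1 at index 2, swap -> [1, 21, 27, 21, 9]
Pass 2: Select minimum 9 at index 4, swap -> [1, 9, 27, 21, 21]
Pass 3: Select minimum 21 at index 3, swap -> [1, 9, 21, 27, 21]


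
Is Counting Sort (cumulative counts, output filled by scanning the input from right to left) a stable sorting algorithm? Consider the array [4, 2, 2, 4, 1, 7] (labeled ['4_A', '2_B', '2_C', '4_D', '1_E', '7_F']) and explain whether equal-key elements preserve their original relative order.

Trace Counting Sort on the labeled array (the key is the number; the letter only tracks identity):
  Counts for values 0..7: [0, 1, 2, 0, 2, 0, 0, 1]
  Cumulative counts: [0, 1, 3, 3, 5, 5, 5, 6]
  Scan right to left: place 7_F at output index 5
  Scan right to left: place 1_E at output index 0
  Scan right to left: place 4_D at output index 4
  Scan right to left: place 2_C at output index 2
  Scan right to left: place 2_B at output index 1
  Scan right to left: place 4_A at output index 3
  Output: [1_E, 2_B, 2_C, 4_A, 4_D, 7_F]
Equal keys:
  value 2: originally 2_B, 2_C; after sorting 2_B, 2_C -> order preserved
  value 4: originally 4_A, 4_D; after sorting 4_A, 4_D -> order preserved
All equal keys kept their original relative order. Counting Sort is stable: scanning the input right to left with decreasing cumulative counts places later duplicates at later output positions.
Answer: Stable


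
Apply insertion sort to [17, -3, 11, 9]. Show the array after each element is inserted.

First element 17 is already 'sorted'
Insert -3: shifted 1 elements -> [-3, 17, 11, 9]
Insert 11: shifted 1 elements -> [-3, 11, 17, 9]
Insert 9: shifted 2 elements -> [-3, 9, 11, 17]


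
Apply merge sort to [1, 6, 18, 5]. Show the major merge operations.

Divide and conquer:
  Merge [1] + [6] -> [1, 6]
  Merge [18] + [5] -> [5, 18]
  Merge [1, 6] + [5, 18] -> [1, 5, 6, 18]


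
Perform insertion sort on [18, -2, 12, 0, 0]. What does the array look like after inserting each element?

First element 18 is already 'sorted'
Insert -2: shifted 1 elements -> [-2, 18, 12, 0, 0]
Insert 12: shifted 1 elements -> [-2, 12, 18, 0, 0]
Insert 0: shifted 2 elements -> [-2, 0, 12, 18, 0]
Insert 0: shifted 2 elements -> [-2, 0, 0, 12, 18]


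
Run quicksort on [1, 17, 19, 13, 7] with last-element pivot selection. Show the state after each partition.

Partition 1: pivot=7 at index 1 -> [1, 7, 19, 13, 17]
Partition 2: pivot=17 at index 3 -> [1, 7, 13, 17, 19]


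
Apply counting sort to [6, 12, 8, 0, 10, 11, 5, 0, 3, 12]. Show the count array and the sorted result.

Count array: [2, 0, 0, 1, 0, 1, 1, 0, 1, 0, 1, 1, 2]
(count[i] = number of elements equal to i)
Cumulative count: [2, 2, 2, 3, 3, 4, 5, 5, 6, 6, 7, 8, 10]
Sorted: [0, 0, 3, 5, 6, 8, 10, 11, 12, 12]


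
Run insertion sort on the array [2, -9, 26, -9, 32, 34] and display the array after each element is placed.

First element 2 is already 'sorted'
Insert -9: shifted 1 elements -> [-9, 2, 26, -9, 32, 34]
Insert 26: shifted 0 elements -> [-9, 2, 26, -9, 32, 34]
Insert -9: shifted 2 elements -> [-9, -9, 2, 26, 32, 34]
Insert 32: shifted 0 elements -> [-9, -9, 2, 26, 32, 34]
Insert 34: shifted 0 elements -> [-9, -9, 2, 26, 32, 34]


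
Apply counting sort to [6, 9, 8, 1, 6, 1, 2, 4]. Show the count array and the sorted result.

Count array: [0, 2, 1, 0, 1, 0, 2, 0, 1, 1]
(count[i] = number of elements equal to i)
Cumulative count: [0, 2, 3, 3, 4, 4, 6, 6, 7, 8]
Sorted: [1, 1, 2, 4, 6, 6, 8, 9]


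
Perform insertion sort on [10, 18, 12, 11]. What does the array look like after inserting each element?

First element 10 is already 'sorted'
Insert 18: shifted 0 elements -> [10, 18, 12, 11]
Insert 12: shifted 1 elements -> [10, 12, 18, 11]
Insert 11: shifted 2 elements -> [10, 11, 12, 18]


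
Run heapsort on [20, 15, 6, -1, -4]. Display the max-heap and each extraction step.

Build heap: [20, 15, 6, -1, -4]
Extract 20: [15, -1, 6, -4, 20]
Extract 15: [6, -1, -4, 15, 20]
Extract 6: [-1, -4, 6, 15, 20]
Extract -1: [-4, -1, 6, 15, 20]


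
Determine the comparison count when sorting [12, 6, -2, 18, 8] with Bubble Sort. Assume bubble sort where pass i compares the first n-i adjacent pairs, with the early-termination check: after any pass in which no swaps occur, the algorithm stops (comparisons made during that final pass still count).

Pass 1: compare adjacent pairs (0,1)..(3,4) = 4 comparison(s), 3 swap(s) -> [6, -2, 12, 8, 18]
Pass 2: compare adjacent pairs (0,1)..(2,3) = 3 comparison(s), 2 swap(s) -> [-2, 6, 8, 12, 18]
Pass 3: compare adjacent pairs (0,1)..(1,2) = 2 comparison(s), 0 swap(s) -> [-2, 6, 8, 12, 18]
No swaps in this pass, so bubble sort stops here.
Total comparisons: 4 + 3 + 2 = 9


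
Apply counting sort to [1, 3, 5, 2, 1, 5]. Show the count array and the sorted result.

Count array: [0, 2, 1, 1, 0, 2]
(count[i] = number of elements equal to i)
Cumulative count: [0, 2, 3, 4, 4, 6]
Sorted: [1, 1, 2, 3, 5, 5]


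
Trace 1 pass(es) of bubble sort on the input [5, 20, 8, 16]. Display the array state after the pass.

After pass 1: [5, 8, 16, 20] (2 swaps)
Total swaps: 2


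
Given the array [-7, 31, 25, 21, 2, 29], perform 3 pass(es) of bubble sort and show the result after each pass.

After pass 1: [-7, 25, 21, 2, 29, 31] (4 swaps)
After pass 2: [-7, 21, 2, 25, 29, 31] (2 swaps)
After pass 3: [-7, 2, 21, 25, 29, 31] (1 swaps)
Total swaps: 7


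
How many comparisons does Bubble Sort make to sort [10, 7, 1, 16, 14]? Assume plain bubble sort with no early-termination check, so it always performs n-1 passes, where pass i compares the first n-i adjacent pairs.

Pass 1: compare adjacent pairs (0,1)..(3,4) = 4 comparison(s), 3 swap(s) -> [7, 1, 10, 14, 16]
Pass 2: compare adjacent pairs (0,1)..(2,3) = 3 comparison(s), 1 swap(s) -> [1, 7, 10, 14, 16]
Pass 3: compare adjacent pairs (0,1)..(1,2) = 2 comparison(s), 0 swap(s) -> [1, 7, 10, 14, 16]
Pass 4: compare adjacent pairs (0,1)..(0,1) = 1 comparison(s), 0 swap(s) -> [1, 7, 10, 14, 16]
Total comparisons: 4 + 3 + 2 + 1 = 10


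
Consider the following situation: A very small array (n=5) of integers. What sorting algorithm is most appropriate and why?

Best choice: Insertion sort
Reason: For tiny inputs the O(n^2) overhead is negligible and insertion sort has minimal constant factors


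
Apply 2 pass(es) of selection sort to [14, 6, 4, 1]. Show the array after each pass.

Pass 1: Select minimum 1 at index 3, swap -> [1, 6, 4, 14]
Pass 2: Select minimum 4 at index 2, swap -> [1, 4, 6, 14]


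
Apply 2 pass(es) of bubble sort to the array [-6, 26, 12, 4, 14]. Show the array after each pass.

After pass 1: [-6, 12, 4, 14, 26] (3 swaps)
After pass 2: [-6, 4, 12, 14, 26] (1 swaps)
Total swaps: 4


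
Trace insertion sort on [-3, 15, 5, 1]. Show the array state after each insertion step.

First element -3 is already 'sorted'
Insert 15: shifted 0 elements -> [-3, 15, 5, 1]
Insert 5: shifted 1 elements -> [-3, 5, 15, 1]
Insert 1: shifted 2 elements -> [-3, 1, 5, 15]


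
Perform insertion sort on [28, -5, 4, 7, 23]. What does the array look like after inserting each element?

First element 28 is already 'sorted'
Insert -5: shifted 1 elements -> [-5, 28, 4, 7, 23]
Insert 4: shifted 1 elements -> [-5, 4, 28, 7, 23]
Insert 7: shifted 1 elements -> [-5, 4, 7, 28, 23]
Insert 23: shifted 1 elements -> [-5, 4, 7, 23, 28]


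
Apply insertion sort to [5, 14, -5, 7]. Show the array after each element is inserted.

First element 5 is already 'sorted'
Insert 14: shifted 0 elements -> [5, 14, -5, 7]
Insert -5: shifted 2 elements -> [-5, 5, 14, 7]
Insert 7: shifted 1 elements -> [-5, 5, 7, 14]


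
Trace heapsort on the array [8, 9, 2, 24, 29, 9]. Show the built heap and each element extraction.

Build heap: [29, 24, 9, 8, 9, 2]
Extract 29: [24, 9, 9, 8, 2, 29]
Extract 24: [9, 8, 9, 2, 24, 29]
Extract 9: [9, 8, 2, 9, 24, 29]
Extract 9: [8, 2, 9, 9, 24, 29]
Extract 8: [2, 8, 9, 9, 24, 29]


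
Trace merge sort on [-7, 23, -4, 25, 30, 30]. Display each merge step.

Divide and conquer:
  Merge [23] + [-4] -> [-4, 23]
  Merge [-7] + [-4, 23] -> [-7, -4, 23]
  Merge [30] + [30] -> [30, 30]
  Merge [25] + [30, 30] -> [25, 30, 30]
  Merge [-7, -4, 23] + [25, 30, 30] -> [-7, -4, 23, 25, 30, 30]


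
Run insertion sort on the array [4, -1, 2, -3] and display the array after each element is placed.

First element 4 is already 'sorted'
Insert -1: shifted 1 elements -> [-1, 4, 2, -3]
Insert 2: shifted 1 elements -> [-1, 2, 4, -3]
Insert -3: shifted 3 elements -> [-3, -1, 2, 4]


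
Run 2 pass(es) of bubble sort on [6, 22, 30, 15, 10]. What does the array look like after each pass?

After pass 1: [6, 22, 15, 10, 30] (2 swaps)
After pass 2: [6, 15, 10, 22, 30] (2 swaps)
Total swaps: 4


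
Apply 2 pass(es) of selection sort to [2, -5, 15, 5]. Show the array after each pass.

Pass 1: Select minimum -5 at index 1, swap -> [-5, 2, 15, 5]
Pass 2: Select minimum 2 at index 1, swap -> [-5, 2, 15, 5]


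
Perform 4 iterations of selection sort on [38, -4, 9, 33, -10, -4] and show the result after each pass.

Pass 1: Select minimum -10 at index 4, swap -> [-10, -4, 9, 33, 38, -4]
Pass 2: Select minimum -4 at index 1, swap -> [-10, -4, 9, 33, 38, -4]
Pass 3: Select minimum -4 at index 5, swap -> [-10, -4, -4, 33, 38, 9]
Pass 4: Select minimum 9 at index 5, swap -> [-10, -4, -4, 9, 38, 33]


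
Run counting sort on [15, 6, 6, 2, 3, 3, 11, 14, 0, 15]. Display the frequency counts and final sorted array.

Count array: [1, 0, 1, 2, 0, 0, 2, 0, 0, 0, 0, 1, 0, 0, 1, 2]
(count[i] = number of elements equal to i)
Cumulative count: [1, 1, 2, 4, 4, 4, 6, 6, 6, 6, 6, 7, 7, 7, 8, 10]
Sorted: [0, 2, 3, 3, 6, 6, 11, 14, 15, 15]


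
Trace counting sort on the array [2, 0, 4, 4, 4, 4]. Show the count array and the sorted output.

Count array: [1, 0, 1, 0, 4]
(count[i] = number of elements equal to i)
Cumulative count: [1, 1, 2, 2, 6]
Sorted: [0, 2, 4, 4, 4, 4]


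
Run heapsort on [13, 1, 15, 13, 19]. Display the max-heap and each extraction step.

Build heap: [19, 13, 15, 13, 1]
Extract 19: [15, 13, 1, 13, 19]
Extract 15: [13, 13, 1, 15, 19]
Extract 13: [13, 1, 13, 15, 19]
Extract 13: [1, 13, 13, 15, 19]


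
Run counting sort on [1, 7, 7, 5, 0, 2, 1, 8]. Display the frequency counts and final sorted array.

Count array: [1, 2, 1, 0, 0, 1, 0, 2, 1]
(count[i] = number of elements equal to i)
Cumulative count: [1, 3, 4, 4, 4, 5, 5, 7, 8]
Sorted: [0, 1, 1, 2, 5, 7, 7, 8]


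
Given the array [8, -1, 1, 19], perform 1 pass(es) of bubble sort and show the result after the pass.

After pass 1: [-1, 1, 8, 19] (2 swaps)
Total swaps: 2


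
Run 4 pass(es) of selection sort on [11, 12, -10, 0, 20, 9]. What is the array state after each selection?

Pass 1: Select minimum -10 at index 2, swap -> [-10, 12, 11, 0, 20, 9]
Pass 2: Select minimum 0 at index 3, swap -> [-10, 0, 11, 12, 20, 9]
Pass 3: Select minimum 9 at index 5, swap -> [-10, 0, 9, 12, 20, 11]
Pass 4: Select minimum 11 at index 5, swap -> [-10, 0, 9, 11, 20, 12]


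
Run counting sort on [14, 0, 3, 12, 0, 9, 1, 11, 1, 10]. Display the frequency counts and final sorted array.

Count array: [2, 2, 0, 1, 0, 0, 0, 0, 0, 1, 1, 1, 1, 0, 1]
(count[i] = number of elements equal to i)
Cumulative count: [2, 4, 4, 5, 5, 5, 5, 5, 5, 6, 7, 8, 9, 9, 10]
Sorted: [0, 0, 1, 1, 3, 9, 10, 11, 12, 14]
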